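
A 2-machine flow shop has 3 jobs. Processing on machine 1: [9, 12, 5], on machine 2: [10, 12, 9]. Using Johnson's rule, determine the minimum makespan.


Apply Johnson's rule:
  Group 1 (a <= b): [(3, 5, 9), (1, 9, 10), (2, 12, 12)]
  Group 2 (a > b): []
Optimal job order: [3, 1, 2]
Schedule:
  Job 3: M1 done at 5, M2 done at 14
  Job 1: M1 done at 14, M2 done at 24
  Job 2: M1 done at 26, M2 done at 38
Makespan = 38

38


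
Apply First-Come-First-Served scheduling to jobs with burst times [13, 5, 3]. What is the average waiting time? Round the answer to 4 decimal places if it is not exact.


FCFS order (as given): [13, 5, 3]
Waiting times:
  Job 1: wait = 0
  Job 2: wait = 13
  Job 3: wait = 18
Sum of waiting times = 31
Average waiting time = 31/3 = 10.3333

10.3333


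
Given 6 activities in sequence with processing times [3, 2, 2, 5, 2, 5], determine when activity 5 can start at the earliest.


Activity 5 starts after activities 1 through 4 complete.
Predecessor durations: [3, 2, 2, 5]
ES = 3 + 2 + 2 + 5 = 12

12


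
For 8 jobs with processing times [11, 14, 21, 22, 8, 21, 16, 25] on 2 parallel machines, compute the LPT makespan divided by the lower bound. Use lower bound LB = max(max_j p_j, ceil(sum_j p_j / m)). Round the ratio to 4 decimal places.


LPT order: [25, 22, 21, 21, 16, 14, 11, 8]
Machine loads after assignment: [68, 70]
LPT makespan = 70
Lower bound = max(max_job, ceil(total/2)) = max(25, 69) = 69
Ratio = 70 / 69 = 1.0145

1.0145


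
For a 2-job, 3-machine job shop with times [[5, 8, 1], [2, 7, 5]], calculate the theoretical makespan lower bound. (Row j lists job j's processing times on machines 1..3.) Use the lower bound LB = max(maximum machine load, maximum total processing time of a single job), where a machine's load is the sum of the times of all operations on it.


Machine loads:
  Machine 1: 5 + 2 = 7
  Machine 2: 8 + 7 = 15
  Machine 3: 1 + 5 = 6
Max machine load = 15
Job totals:
  Job 1: 14
  Job 2: 14
Max job total = 14
Lower bound = max(15, 14) = 15

15


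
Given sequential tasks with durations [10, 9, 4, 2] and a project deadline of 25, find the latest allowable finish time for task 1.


LF(activity 1) = deadline - sum of successor durations
Successors: activities 2 through 4 with durations [9, 4, 2]
Sum of successor durations = 15
LF = 25 - 15 = 10

10


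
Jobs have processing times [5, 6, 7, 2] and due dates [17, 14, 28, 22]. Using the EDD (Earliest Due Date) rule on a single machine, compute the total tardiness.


Sort by due date (EDD order): [(6, 14), (5, 17), (2, 22), (7, 28)]
Compute completion times and tardiness:
  Job 1: p=6, d=14, C=6, tardiness=max(0,6-14)=0
  Job 2: p=5, d=17, C=11, tardiness=max(0,11-17)=0
  Job 3: p=2, d=22, C=13, tardiness=max(0,13-22)=0
  Job 4: p=7, d=28, C=20, tardiness=max(0,20-28)=0
Total tardiness = 0

0


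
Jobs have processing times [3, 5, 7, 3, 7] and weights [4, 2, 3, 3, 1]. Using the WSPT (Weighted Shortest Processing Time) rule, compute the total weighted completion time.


Compute p/w ratios and sort ascending (WSPT): [(3, 4), (3, 3), (7, 3), (5, 2), (7, 1)]
Compute weighted completion times:
  Job (p=3,w=4): C=3, w*C=4*3=12
  Job (p=3,w=3): C=6, w*C=3*6=18
  Job (p=7,w=3): C=13, w*C=3*13=39
  Job (p=5,w=2): C=18, w*C=2*18=36
  Job (p=7,w=1): C=25, w*C=1*25=25
Total weighted completion time = 130

130


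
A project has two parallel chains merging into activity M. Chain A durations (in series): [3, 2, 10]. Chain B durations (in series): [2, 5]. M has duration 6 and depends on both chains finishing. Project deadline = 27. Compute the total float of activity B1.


Forward pass: ES(B1) = sum of predecessors on chain B = 0
EF = ES + duration = 0 + 2 = 2
Backward pass: LF(M) = deadline = 27; LS(M) = 27 - 6 = 21
LF(B1) = LS(M) - sum(successors on chain B) = 21 - 5 = 16
LS = LF - duration = 16 - 2 = 14
Total float = LS - ES = 14 - 0 = 14

14


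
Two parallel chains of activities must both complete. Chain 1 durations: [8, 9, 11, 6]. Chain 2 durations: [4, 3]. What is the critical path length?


Path A total = 8 + 9 + 11 + 6 = 34
Path B total = 4 + 3 = 7
Critical path = longest path = max(34, 7) = 34

34


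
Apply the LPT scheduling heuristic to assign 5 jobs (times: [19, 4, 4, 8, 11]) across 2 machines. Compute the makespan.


Sort jobs in decreasing order (LPT): [19, 11, 8, 4, 4]
Assign each job to the least loaded machine:
  Machine 1: jobs [19, 4], load = 23
  Machine 2: jobs [11, 8, 4], load = 23
Makespan = max load = 23

23


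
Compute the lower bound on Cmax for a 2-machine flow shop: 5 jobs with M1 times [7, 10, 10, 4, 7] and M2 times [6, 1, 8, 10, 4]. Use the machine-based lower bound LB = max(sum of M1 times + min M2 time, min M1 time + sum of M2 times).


LB1 = sum(M1 times) + min(M2 times) = 38 + 1 = 39
LB2 = min(M1 times) + sum(M2 times) = 4 + 29 = 33
Lower bound = max(LB1, LB2) = max(39, 33) = 39

39


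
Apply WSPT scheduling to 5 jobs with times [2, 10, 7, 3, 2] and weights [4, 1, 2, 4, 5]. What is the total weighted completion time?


Compute p/w ratios and sort ascending (WSPT): [(2, 5), (2, 4), (3, 4), (7, 2), (10, 1)]
Compute weighted completion times:
  Job (p=2,w=5): C=2, w*C=5*2=10
  Job (p=2,w=4): C=4, w*C=4*4=16
  Job (p=3,w=4): C=7, w*C=4*7=28
  Job (p=7,w=2): C=14, w*C=2*14=28
  Job (p=10,w=1): C=24, w*C=1*24=24
Total weighted completion time = 106

106


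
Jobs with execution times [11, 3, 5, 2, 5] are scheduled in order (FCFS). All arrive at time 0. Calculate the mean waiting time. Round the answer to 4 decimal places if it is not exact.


FCFS order (as given): [11, 3, 5, 2, 5]
Waiting times:
  Job 1: wait = 0
  Job 2: wait = 11
  Job 3: wait = 14
  Job 4: wait = 19
  Job 5: wait = 21
Sum of waiting times = 65
Average waiting time = 65/5 = 13.0

13.0


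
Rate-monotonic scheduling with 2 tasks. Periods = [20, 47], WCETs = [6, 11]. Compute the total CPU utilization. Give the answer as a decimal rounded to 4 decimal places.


Compute individual utilizations (exact fractions):
  Task 1: C/T = 6/20 = 3/10 (approx. 0.3)
  Task 2: C/T = 11/47 (approx. 0.234)
Total utilization U = 3/10 + 11/47 = 251/470
Rounded to 4 decimal places: U = 0.5340
RM (Liu & Layland) bound for 2 tasks = 0.828427; compare with U = 251/470 (approx. 0.534043)
U <= bound, so schedulable by RM sufficient condition.

0.5340


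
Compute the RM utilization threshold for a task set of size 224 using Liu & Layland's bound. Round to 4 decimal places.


Compute 2^(1/224) = 1.0030991997
Subtract 1: 1.0030991997 - 1 = 0.0030991997
Multiply by n: 224 * 0.0030991997 = 0.6942207328
Round to 4 dp: 0.6942

0.6942


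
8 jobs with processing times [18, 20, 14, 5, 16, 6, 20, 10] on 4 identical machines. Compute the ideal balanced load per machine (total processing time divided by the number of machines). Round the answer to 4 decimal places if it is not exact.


Total processing time = 18 + 20 + 14 + 5 + 16 + 6 + 20 + 10 = 109
Number of machines = 4
Ideal balanced load = 109 / 4 = 27.25

27.25


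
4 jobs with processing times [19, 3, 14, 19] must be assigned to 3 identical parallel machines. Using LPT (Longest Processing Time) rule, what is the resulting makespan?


Sort jobs in decreasing order (LPT): [19, 19, 14, 3]
Assign each job to the least loaded machine:
  Machine 1: jobs [19], load = 19
  Machine 2: jobs [19], load = 19
  Machine 3: jobs [14, 3], load = 17
Makespan = max load = 19

19


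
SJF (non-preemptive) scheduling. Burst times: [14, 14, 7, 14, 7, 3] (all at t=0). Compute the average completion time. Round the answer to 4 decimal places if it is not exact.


SJF order (ascending): [3, 7, 7, 14, 14, 14]
Completion times:
  Job 1: burst=3, C=3
  Job 2: burst=7, C=10
  Job 3: burst=7, C=17
  Job 4: burst=14, C=31
  Job 5: burst=14, C=45
  Job 6: burst=14, C=59
Average completion = 165/6 = 27.5

27.5


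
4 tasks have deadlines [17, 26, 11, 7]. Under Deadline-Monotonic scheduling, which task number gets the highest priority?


Sort tasks by relative deadline (ascending):
  Task 4: deadline = 7
  Task 3: deadline = 11
  Task 1: deadline = 17
  Task 2: deadline = 26
Priority order (highest first): [4, 3, 1, 2]
Highest priority task = 4

4


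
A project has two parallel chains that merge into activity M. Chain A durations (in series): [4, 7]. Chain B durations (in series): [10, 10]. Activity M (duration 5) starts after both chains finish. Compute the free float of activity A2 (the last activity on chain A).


ES(A2) = sum of predecessors on chain A = 4
EF(A2) = ES + duration = 4 + 7 = 11
Successor of A2 is M. ES(M) = max(sum(A), sum(B)) = max(11, 20) = 20
Free float = ES(successor) - EF(current) = 20 - 11 = 9

9


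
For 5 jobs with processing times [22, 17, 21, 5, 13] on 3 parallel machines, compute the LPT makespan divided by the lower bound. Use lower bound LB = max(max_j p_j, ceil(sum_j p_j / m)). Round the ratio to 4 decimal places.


LPT order: [22, 21, 17, 13, 5]
Machine loads after assignment: [22, 26, 30]
LPT makespan = 30
Lower bound = max(max_job, ceil(total/3)) = max(22, 26) = 26
Ratio = 30 / 26 = 1.1538

1.1538


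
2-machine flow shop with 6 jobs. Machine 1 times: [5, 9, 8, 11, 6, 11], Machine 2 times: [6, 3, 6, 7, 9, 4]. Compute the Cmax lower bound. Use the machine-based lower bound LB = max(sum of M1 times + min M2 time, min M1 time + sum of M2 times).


LB1 = sum(M1 times) + min(M2 times) = 50 + 3 = 53
LB2 = min(M1 times) + sum(M2 times) = 5 + 35 = 40
Lower bound = max(LB1, LB2) = max(53, 40) = 53

53


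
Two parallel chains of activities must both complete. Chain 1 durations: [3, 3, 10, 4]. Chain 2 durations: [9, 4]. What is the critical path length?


Path A total = 3 + 3 + 10 + 4 = 20
Path B total = 9 + 4 = 13
Critical path = longest path = max(20, 13) = 20

20


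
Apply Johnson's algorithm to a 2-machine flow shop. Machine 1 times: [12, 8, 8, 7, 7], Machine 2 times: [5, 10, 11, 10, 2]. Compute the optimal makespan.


Apply Johnson's rule:
  Group 1 (a <= b): [(4, 7, 10), (2, 8, 10), (3, 8, 11)]
  Group 2 (a > b): [(1, 12, 5), (5, 7, 2)]
Optimal job order: [4, 2, 3, 1, 5]
Schedule:
  Job 4: M1 done at 7, M2 done at 17
  Job 2: M1 done at 15, M2 done at 27
  Job 3: M1 done at 23, M2 done at 38
  Job 1: M1 done at 35, M2 done at 43
  Job 5: M1 done at 42, M2 done at 45
Makespan = 45

45


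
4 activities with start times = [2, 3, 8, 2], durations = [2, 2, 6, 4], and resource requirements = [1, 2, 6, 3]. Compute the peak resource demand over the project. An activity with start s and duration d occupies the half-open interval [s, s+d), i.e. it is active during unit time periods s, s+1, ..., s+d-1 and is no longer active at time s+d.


Each activity i is active on [start_i, start_i + duration_i).
Compute total resource usage per time slot:
  t=0: active resources = [], total = 0
  t=1: active resources = [], total = 0
  t=2: active resources = [1, 3], total = 4
  t=3: active resources = [1, 2, 3], total = 6
  t=4: active resources = [2, 3], total = 5
  t=5: active resources = [3], total = 3
  t=6: active resources = [], total = 0
  t=7: active resources = [], total = 0
  t=8: active resources = [6], total = 6
  t=9: active resources = [6], total = 6
  t=10: active resources = [6], total = 6
  t=11: active resources = [6], total = 6
  t=12: active resources = [6], total = 6
  t=13: active resources = [6], total = 6
Peak resource demand = 6

6


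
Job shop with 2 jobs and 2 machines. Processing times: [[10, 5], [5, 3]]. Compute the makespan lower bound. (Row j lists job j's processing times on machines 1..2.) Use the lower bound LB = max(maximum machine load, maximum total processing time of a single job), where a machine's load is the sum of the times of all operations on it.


Machine loads:
  Machine 1: 10 + 5 = 15
  Machine 2: 5 + 3 = 8
Max machine load = 15
Job totals:
  Job 1: 15
  Job 2: 8
Max job total = 15
Lower bound = max(15, 15) = 15

15


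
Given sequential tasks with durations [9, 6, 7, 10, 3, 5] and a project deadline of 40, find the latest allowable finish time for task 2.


LF(activity 2) = deadline - sum of successor durations
Successors: activities 3 through 6 with durations [7, 10, 3, 5]
Sum of successor durations = 25
LF = 40 - 25 = 15

15


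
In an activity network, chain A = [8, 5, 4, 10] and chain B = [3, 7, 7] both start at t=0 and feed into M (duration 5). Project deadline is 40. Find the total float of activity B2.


Forward pass: ES(B2) = sum of predecessors on chain B = 3
EF = ES + duration = 3 + 7 = 10
Backward pass: LF(M) = deadline = 40; LS(M) = 40 - 5 = 35
LF(B2) = LS(M) - sum(successors on chain B) = 35 - 7 = 28
LS = LF - duration = 28 - 7 = 21
Total float = LS - ES = 21 - 3 = 18

18


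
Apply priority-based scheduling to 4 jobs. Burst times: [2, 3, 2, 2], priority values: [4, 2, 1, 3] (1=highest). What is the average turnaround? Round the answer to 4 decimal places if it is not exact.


Sort by priority (ascending = highest first):
Order: [(1, 2), (2, 3), (3, 2), (4, 2)]
Completion times:
  Priority 1, burst=2, C=2
  Priority 2, burst=3, C=5
  Priority 3, burst=2, C=7
  Priority 4, burst=2, C=9
Average turnaround = 23/4 = 5.75

5.75


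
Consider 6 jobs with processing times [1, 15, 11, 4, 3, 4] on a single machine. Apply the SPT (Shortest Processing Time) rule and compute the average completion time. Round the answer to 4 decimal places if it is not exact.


Sort jobs by processing time (SPT order): [1, 3, 4, 4, 11, 15]
Compute completion times sequentially:
  Job 1: processing = 1, completes at 1
  Job 2: processing = 3, completes at 4
  Job 3: processing = 4, completes at 8
  Job 4: processing = 4, completes at 12
  Job 5: processing = 11, completes at 23
  Job 6: processing = 15, completes at 38
Sum of completion times = 86
Average completion time = 86/6 = 14.3333

14.3333


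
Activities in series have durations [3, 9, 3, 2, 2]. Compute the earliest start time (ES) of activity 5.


Activity 5 starts after activities 1 through 4 complete.
Predecessor durations: [3, 9, 3, 2]
ES = 3 + 9 + 3 + 2 = 17

17


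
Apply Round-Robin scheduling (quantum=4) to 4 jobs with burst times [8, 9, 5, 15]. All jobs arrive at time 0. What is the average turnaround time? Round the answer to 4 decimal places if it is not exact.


Time quantum = 4
Execution trace:
  J1 runs 4 units, time = 4
  J2 runs 4 units, time = 8
  J3 runs 4 units, time = 12
  J4 runs 4 units, time = 16
  J1 runs 4 units, time = 20
  J2 runs 4 units, time = 24
  J3 runs 1 units, time = 25
  J4 runs 4 units, time = 29
  J2 runs 1 units, time = 30
  J4 runs 4 units, time = 34
  J4 runs 3 units, time = 37
Finish times: [20, 30, 25, 37]
Average turnaround = 112/4 = 28.0

28.0


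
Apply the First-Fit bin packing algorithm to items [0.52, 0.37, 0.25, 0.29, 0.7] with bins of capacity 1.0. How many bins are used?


Place items sequentially using First-Fit:
  Item 0.52 -> new Bin 1
  Item 0.37 -> Bin 1 (now 0.89)
  Item 0.25 -> new Bin 2
  Item 0.29 -> Bin 2 (now 0.54)
  Item 0.7 -> new Bin 3
Total bins used = 3

3


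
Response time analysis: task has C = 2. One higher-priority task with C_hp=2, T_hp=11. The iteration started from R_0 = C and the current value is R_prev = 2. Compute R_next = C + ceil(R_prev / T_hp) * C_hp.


R_next = C + ceil(R_prev / T_hp) * C_hp
ceil(2 / 11) = ceil(0.1818) = 1
Interference = 1 * 2 = 2
R_next = 2 + 2 = 4

4


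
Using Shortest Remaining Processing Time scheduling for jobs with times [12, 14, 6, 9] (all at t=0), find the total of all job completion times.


Since all jobs arrive at t=0, SRPT equals SPT ordering.
SPT order: [6, 9, 12, 14]
Completion times:
  Job 1: p=6, C=6
  Job 2: p=9, C=15
  Job 3: p=12, C=27
  Job 4: p=14, C=41
Total completion time = 6 + 15 + 27 + 41 = 89

89


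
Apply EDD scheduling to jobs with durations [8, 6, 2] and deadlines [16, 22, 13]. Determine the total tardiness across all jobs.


Sort by due date (EDD order): [(2, 13), (8, 16), (6, 22)]
Compute completion times and tardiness:
  Job 1: p=2, d=13, C=2, tardiness=max(0,2-13)=0
  Job 2: p=8, d=16, C=10, tardiness=max(0,10-16)=0
  Job 3: p=6, d=22, C=16, tardiness=max(0,16-22)=0
Total tardiness = 0

0


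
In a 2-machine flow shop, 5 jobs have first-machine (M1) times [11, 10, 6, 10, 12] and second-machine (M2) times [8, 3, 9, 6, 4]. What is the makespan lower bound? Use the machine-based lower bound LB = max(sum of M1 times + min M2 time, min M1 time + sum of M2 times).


LB1 = sum(M1 times) + min(M2 times) = 49 + 3 = 52
LB2 = min(M1 times) + sum(M2 times) = 6 + 30 = 36
Lower bound = max(LB1, LB2) = max(52, 36) = 52

52


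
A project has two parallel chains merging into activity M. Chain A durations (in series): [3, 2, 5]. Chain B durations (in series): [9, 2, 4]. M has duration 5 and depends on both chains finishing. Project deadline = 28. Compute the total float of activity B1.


Forward pass: ES(B1) = sum of predecessors on chain B = 0
EF = ES + duration = 0 + 9 = 9
Backward pass: LF(M) = deadline = 28; LS(M) = 28 - 5 = 23
LF(B1) = LS(M) - sum(successors on chain B) = 23 - 6 = 17
LS = LF - duration = 17 - 9 = 8
Total float = LS - ES = 8 - 0 = 8

8


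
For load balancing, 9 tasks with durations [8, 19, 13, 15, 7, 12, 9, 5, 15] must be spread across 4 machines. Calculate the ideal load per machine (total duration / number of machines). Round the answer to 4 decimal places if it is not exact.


Total processing time = 8 + 19 + 13 + 15 + 7 + 12 + 9 + 5 + 15 = 103
Number of machines = 4
Ideal balanced load = 103 / 4 = 25.75

25.75


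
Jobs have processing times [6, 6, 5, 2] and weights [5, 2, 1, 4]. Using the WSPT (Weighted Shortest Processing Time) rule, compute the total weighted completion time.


Compute p/w ratios and sort ascending (WSPT): [(2, 4), (6, 5), (6, 2), (5, 1)]
Compute weighted completion times:
  Job (p=2,w=4): C=2, w*C=4*2=8
  Job (p=6,w=5): C=8, w*C=5*8=40
  Job (p=6,w=2): C=14, w*C=2*14=28
  Job (p=5,w=1): C=19, w*C=1*19=19
Total weighted completion time = 95

95


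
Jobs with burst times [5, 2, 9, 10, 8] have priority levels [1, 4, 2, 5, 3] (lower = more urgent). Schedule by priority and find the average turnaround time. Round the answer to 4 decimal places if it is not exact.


Sort by priority (ascending = highest first):
Order: [(1, 5), (2, 9), (3, 8), (4, 2), (5, 10)]
Completion times:
  Priority 1, burst=5, C=5
  Priority 2, burst=9, C=14
  Priority 3, burst=8, C=22
  Priority 4, burst=2, C=24
  Priority 5, burst=10, C=34
Average turnaround = 99/5 = 19.8

19.8


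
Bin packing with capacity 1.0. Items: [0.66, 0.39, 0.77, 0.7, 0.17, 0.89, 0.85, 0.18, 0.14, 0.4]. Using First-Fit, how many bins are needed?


Place items sequentially using First-Fit:
  Item 0.66 -> new Bin 1
  Item 0.39 -> new Bin 2
  Item 0.77 -> new Bin 3
  Item 0.7 -> new Bin 4
  Item 0.17 -> Bin 1 (now 0.83)
  Item 0.89 -> new Bin 5
  Item 0.85 -> new Bin 6
  Item 0.18 -> Bin 2 (now 0.57)
  Item 0.14 -> Bin 1 (now 0.97)
  Item 0.4 -> Bin 2 (now 0.97)
Total bins used = 6

6


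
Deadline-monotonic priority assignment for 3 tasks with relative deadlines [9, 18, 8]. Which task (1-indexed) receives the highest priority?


Sort tasks by relative deadline (ascending):
  Task 3: deadline = 8
  Task 1: deadline = 9
  Task 2: deadline = 18
Priority order (highest first): [3, 1, 2]
Highest priority task = 3

3


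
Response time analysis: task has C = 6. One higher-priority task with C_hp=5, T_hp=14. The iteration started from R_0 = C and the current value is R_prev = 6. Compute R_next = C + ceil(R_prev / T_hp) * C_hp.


R_next = C + ceil(R_prev / T_hp) * C_hp
ceil(6 / 14) = ceil(0.4286) = 1
Interference = 1 * 5 = 5
R_next = 6 + 5 = 11

11


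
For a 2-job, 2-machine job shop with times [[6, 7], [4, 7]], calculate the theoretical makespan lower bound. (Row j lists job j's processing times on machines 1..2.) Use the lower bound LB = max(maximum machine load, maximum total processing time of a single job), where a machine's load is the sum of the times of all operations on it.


Machine loads:
  Machine 1: 6 + 4 = 10
  Machine 2: 7 + 7 = 14
Max machine load = 14
Job totals:
  Job 1: 13
  Job 2: 11
Max job total = 13
Lower bound = max(14, 13) = 14

14


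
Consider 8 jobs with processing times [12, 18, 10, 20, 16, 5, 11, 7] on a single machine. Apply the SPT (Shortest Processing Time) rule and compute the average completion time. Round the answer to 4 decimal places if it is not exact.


Sort jobs by processing time (SPT order): [5, 7, 10, 11, 12, 16, 18, 20]
Compute completion times sequentially:
  Job 1: processing = 5, completes at 5
  Job 2: processing = 7, completes at 12
  Job 3: processing = 10, completes at 22
  Job 4: processing = 11, completes at 33
  Job 5: processing = 12, completes at 45
  Job 6: processing = 16, completes at 61
  Job 7: processing = 18, completes at 79
  Job 8: processing = 20, completes at 99
Sum of completion times = 356
Average completion time = 356/8 = 44.5

44.5


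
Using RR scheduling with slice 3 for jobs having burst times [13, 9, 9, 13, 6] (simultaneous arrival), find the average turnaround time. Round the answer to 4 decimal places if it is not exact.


Time quantum = 3
Execution trace:
  J1 runs 3 units, time = 3
  J2 runs 3 units, time = 6
  J3 runs 3 units, time = 9
  J4 runs 3 units, time = 12
  J5 runs 3 units, time = 15
  J1 runs 3 units, time = 18
  J2 runs 3 units, time = 21
  J3 runs 3 units, time = 24
  J4 runs 3 units, time = 27
  J5 runs 3 units, time = 30
  J1 runs 3 units, time = 33
  J2 runs 3 units, time = 36
  J3 runs 3 units, time = 39
  J4 runs 3 units, time = 42
  J1 runs 3 units, time = 45
  J4 runs 3 units, time = 48
  J1 runs 1 units, time = 49
  J4 runs 1 units, time = 50
Finish times: [49, 36, 39, 50, 30]
Average turnaround = 204/5 = 40.8

40.8


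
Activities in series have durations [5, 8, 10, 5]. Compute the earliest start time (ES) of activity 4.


Activity 4 starts after activities 1 through 3 complete.
Predecessor durations: [5, 8, 10]
ES = 5 + 8 + 10 = 23

23


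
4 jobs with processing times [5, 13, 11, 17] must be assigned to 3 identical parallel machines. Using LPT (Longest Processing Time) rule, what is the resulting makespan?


Sort jobs in decreasing order (LPT): [17, 13, 11, 5]
Assign each job to the least loaded machine:
  Machine 1: jobs [17], load = 17
  Machine 2: jobs [13], load = 13
  Machine 3: jobs [11, 5], load = 16
Makespan = max load = 17

17


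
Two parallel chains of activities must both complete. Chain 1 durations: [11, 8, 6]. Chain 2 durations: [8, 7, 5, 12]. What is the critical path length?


Path A total = 11 + 8 + 6 = 25
Path B total = 8 + 7 + 5 + 12 = 32
Critical path = longest path = max(25, 32) = 32

32


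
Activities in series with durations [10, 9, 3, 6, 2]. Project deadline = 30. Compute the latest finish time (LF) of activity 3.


LF(activity 3) = deadline - sum of successor durations
Successors: activities 4 through 5 with durations [6, 2]
Sum of successor durations = 8
LF = 30 - 8 = 22

22


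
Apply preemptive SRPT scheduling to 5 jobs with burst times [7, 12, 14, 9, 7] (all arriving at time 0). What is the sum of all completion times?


Since all jobs arrive at t=0, SRPT equals SPT ordering.
SPT order: [7, 7, 9, 12, 14]
Completion times:
  Job 1: p=7, C=7
  Job 2: p=7, C=14
  Job 3: p=9, C=23
  Job 4: p=12, C=35
  Job 5: p=14, C=49
Total completion time = 7 + 14 + 23 + 35 + 49 = 128

128


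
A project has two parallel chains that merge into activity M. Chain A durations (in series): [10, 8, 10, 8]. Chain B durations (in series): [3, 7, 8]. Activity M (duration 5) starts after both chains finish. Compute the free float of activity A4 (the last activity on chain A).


ES(A4) = sum of predecessors on chain A = 28
EF(A4) = ES + duration = 28 + 8 = 36
Successor of A4 is M. ES(M) = max(sum(A), sum(B)) = max(36, 18) = 36
Free float = ES(successor) - EF(current) = 36 - 36 = 0

0


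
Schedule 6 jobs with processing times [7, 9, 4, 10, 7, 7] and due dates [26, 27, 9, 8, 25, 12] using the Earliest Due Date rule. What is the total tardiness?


Sort by due date (EDD order): [(10, 8), (4, 9), (7, 12), (7, 25), (7, 26), (9, 27)]
Compute completion times and tardiness:
  Job 1: p=10, d=8, C=10, tardiness=max(0,10-8)=2
  Job 2: p=4, d=9, C=14, tardiness=max(0,14-9)=5
  Job 3: p=7, d=12, C=21, tardiness=max(0,21-12)=9
  Job 4: p=7, d=25, C=28, tardiness=max(0,28-25)=3
  Job 5: p=7, d=26, C=35, tardiness=max(0,35-26)=9
  Job 6: p=9, d=27, C=44, tardiness=max(0,44-27)=17
Total tardiness = 45

45


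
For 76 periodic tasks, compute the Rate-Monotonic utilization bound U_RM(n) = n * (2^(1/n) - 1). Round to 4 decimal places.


Compute 2^(1/76) = 1.0091620748
Subtract 1: 1.0091620748 - 1 = 0.0091620748
Multiply by n: 76 * 0.0091620748 = 0.6963176848
Round to 4 dp: 0.6963

0.6963


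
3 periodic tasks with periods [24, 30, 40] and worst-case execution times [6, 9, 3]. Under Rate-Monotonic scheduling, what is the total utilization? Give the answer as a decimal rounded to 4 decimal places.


Compute individual utilizations (exact fractions):
  Task 1: C/T = 6/24 = 1/4 (approx. 0.25)
  Task 2: C/T = 9/30 = 3/10 (approx. 0.3)
  Task 3: C/T = 3/40 (approx. 0.075)
Total utilization U = 1/4 + 3/10 + 3/40 = 5/8
Rounded to 4 decimal places: U = 0.6250
RM (Liu & Layland) bound for 3 tasks = 0.779763; compare with U = 5/8 (approx. 0.625000)
U <= bound, so schedulable by RM sufficient condition.

0.6250


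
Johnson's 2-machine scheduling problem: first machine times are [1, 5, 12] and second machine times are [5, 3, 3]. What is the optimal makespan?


Apply Johnson's rule:
  Group 1 (a <= b): [(1, 1, 5)]
  Group 2 (a > b): [(2, 5, 3), (3, 12, 3)]
Optimal job order: [1, 2, 3]
Schedule:
  Job 1: M1 done at 1, M2 done at 6
  Job 2: M1 done at 6, M2 done at 9
  Job 3: M1 done at 18, M2 done at 21
Makespan = 21

21


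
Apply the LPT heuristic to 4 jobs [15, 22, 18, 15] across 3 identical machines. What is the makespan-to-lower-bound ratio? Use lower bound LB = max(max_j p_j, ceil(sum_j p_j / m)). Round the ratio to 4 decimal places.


LPT order: [22, 18, 15, 15]
Machine loads after assignment: [22, 18, 30]
LPT makespan = 30
Lower bound = max(max_job, ceil(total/3)) = max(22, 24) = 24
Ratio = 30 / 24 = 1.25

1.25


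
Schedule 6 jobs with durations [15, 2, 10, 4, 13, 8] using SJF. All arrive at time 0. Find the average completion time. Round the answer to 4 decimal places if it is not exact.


SJF order (ascending): [2, 4, 8, 10, 13, 15]
Completion times:
  Job 1: burst=2, C=2
  Job 2: burst=4, C=6
  Job 3: burst=8, C=14
  Job 4: burst=10, C=24
  Job 5: burst=13, C=37
  Job 6: burst=15, C=52
Average completion = 135/6 = 22.5

22.5


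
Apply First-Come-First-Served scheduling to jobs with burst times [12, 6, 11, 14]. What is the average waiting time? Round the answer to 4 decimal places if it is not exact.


FCFS order (as given): [12, 6, 11, 14]
Waiting times:
  Job 1: wait = 0
  Job 2: wait = 12
  Job 3: wait = 18
  Job 4: wait = 29
Sum of waiting times = 59
Average waiting time = 59/4 = 14.75

14.75


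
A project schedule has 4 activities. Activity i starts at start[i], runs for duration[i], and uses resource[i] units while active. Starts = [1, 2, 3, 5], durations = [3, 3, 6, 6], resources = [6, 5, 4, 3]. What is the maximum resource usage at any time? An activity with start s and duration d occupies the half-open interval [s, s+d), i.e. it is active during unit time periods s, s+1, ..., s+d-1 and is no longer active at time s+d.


Each activity i is active on [start_i, start_i + duration_i).
Compute total resource usage per time slot:
  t=0: active resources = [], total = 0
  t=1: active resources = [6], total = 6
  t=2: active resources = [6, 5], total = 11
  t=3: active resources = [6, 5, 4], total = 15
  t=4: active resources = [5, 4], total = 9
  t=5: active resources = [4, 3], total = 7
  t=6: active resources = [4, 3], total = 7
  t=7: active resources = [4, 3], total = 7
  t=8: active resources = [4, 3], total = 7
  t=9: active resources = [3], total = 3
  t=10: active resources = [3], total = 3
Peak resource demand = 15

15


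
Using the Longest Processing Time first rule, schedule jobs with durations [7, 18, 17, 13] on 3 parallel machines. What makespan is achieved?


Sort jobs in decreasing order (LPT): [18, 17, 13, 7]
Assign each job to the least loaded machine:
  Machine 1: jobs [18], load = 18
  Machine 2: jobs [17], load = 17
  Machine 3: jobs [13, 7], load = 20
Makespan = max load = 20

20


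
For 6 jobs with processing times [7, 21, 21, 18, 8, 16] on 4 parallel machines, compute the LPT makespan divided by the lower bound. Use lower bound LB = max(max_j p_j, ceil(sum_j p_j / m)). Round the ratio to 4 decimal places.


LPT order: [21, 21, 18, 16, 8, 7]
Machine loads after assignment: [21, 21, 25, 24]
LPT makespan = 25
Lower bound = max(max_job, ceil(total/4)) = max(21, 23) = 23
Ratio = 25 / 23 = 1.087

1.087


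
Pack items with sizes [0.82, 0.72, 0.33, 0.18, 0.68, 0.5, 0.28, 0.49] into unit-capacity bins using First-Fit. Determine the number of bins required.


Place items sequentially using First-Fit:
  Item 0.82 -> new Bin 1
  Item 0.72 -> new Bin 2
  Item 0.33 -> new Bin 3
  Item 0.18 -> Bin 1 (now 1.0)
  Item 0.68 -> new Bin 4
  Item 0.5 -> Bin 3 (now 0.83)
  Item 0.28 -> Bin 2 (now 1.0)
  Item 0.49 -> new Bin 5
Total bins used = 5

5


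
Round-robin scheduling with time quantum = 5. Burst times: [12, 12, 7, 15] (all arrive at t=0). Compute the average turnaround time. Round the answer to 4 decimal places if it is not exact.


Time quantum = 5
Execution trace:
  J1 runs 5 units, time = 5
  J2 runs 5 units, time = 10
  J3 runs 5 units, time = 15
  J4 runs 5 units, time = 20
  J1 runs 5 units, time = 25
  J2 runs 5 units, time = 30
  J3 runs 2 units, time = 32
  J4 runs 5 units, time = 37
  J1 runs 2 units, time = 39
  J2 runs 2 units, time = 41
  J4 runs 5 units, time = 46
Finish times: [39, 41, 32, 46]
Average turnaround = 158/4 = 39.5

39.5


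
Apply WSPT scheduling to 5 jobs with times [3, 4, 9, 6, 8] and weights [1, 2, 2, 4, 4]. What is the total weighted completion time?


Compute p/w ratios and sort ascending (WSPT): [(6, 4), (4, 2), (8, 4), (3, 1), (9, 2)]
Compute weighted completion times:
  Job (p=6,w=4): C=6, w*C=4*6=24
  Job (p=4,w=2): C=10, w*C=2*10=20
  Job (p=8,w=4): C=18, w*C=4*18=72
  Job (p=3,w=1): C=21, w*C=1*21=21
  Job (p=9,w=2): C=30, w*C=2*30=60
Total weighted completion time = 197

197


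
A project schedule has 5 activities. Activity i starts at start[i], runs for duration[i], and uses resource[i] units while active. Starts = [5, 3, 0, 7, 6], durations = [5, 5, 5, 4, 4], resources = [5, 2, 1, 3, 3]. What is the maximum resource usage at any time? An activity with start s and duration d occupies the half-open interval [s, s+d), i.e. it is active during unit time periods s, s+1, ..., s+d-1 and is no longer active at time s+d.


Each activity i is active on [start_i, start_i + duration_i).
Compute total resource usage per time slot:
  t=0: active resources = [1], total = 1
  t=1: active resources = [1], total = 1
  t=2: active resources = [1], total = 1
  t=3: active resources = [2, 1], total = 3
  t=4: active resources = [2, 1], total = 3
  t=5: active resources = [5, 2], total = 7
  t=6: active resources = [5, 2, 3], total = 10
  t=7: active resources = [5, 2, 3, 3], total = 13
  t=8: active resources = [5, 3, 3], total = 11
  t=9: active resources = [5, 3, 3], total = 11
  t=10: active resources = [3], total = 3
Peak resource demand = 13

13


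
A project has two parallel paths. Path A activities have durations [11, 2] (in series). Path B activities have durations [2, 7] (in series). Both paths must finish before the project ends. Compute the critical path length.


Path A total = 11 + 2 = 13
Path B total = 2 + 7 = 9
Critical path = longest path = max(13, 9) = 13

13


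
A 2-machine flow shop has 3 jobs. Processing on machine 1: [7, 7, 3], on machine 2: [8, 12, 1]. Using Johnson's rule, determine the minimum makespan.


Apply Johnson's rule:
  Group 1 (a <= b): [(1, 7, 8), (2, 7, 12)]
  Group 2 (a > b): [(3, 3, 1)]
Optimal job order: [1, 2, 3]
Schedule:
  Job 1: M1 done at 7, M2 done at 15
  Job 2: M1 done at 14, M2 done at 27
  Job 3: M1 done at 17, M2 done at 28
Makespan = 28

28


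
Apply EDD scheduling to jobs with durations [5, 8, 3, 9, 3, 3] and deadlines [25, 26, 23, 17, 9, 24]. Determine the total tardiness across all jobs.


Sort by due date (EDD order): [(3, 9), (9, 17), (3, 23), (3, 24), (5, 25), (8, 26)]
Compute completion times and tardiness:
  Job 1: p=3, d=9, C=3, tardiness=max(0,3-9)=0
  Job 2: p=9, d=17, C=12, tardiness=max(0,12-17)=0
  Job 3: p=3, d=23, C=15, tardiness=max(0,15-23)=0
  Job 4: p=3, d=24, C=18, tardiness=max(0,18-24)=0
  Job 5: p=5, d=25, C=23, tardiness=max(0,23-25)=0
  Job 6: p=8, d=26, C=31, tardiness=max(0,31-26)=5
Total tardiness = 5

5


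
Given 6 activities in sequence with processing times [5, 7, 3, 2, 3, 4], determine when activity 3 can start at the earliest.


Activity 3 starts after activities 1 through 2 complete.
Predecessor durations: [5, 7]
ES = 5 + 7 = 12

12


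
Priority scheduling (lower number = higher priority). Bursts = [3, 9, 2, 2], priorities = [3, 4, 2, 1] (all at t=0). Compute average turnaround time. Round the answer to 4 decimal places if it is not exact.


Sort by priority (ascending = highest first):
Order: [(1, 2), (2, 2), (3, 3), (4, 9)]
Completion times:
  Priority 1, burst=2, C=2
  Priority 2, burst=2, C=4
  Priority 3, burst=3, C=7
  Priority 4, burst=9, C=16
Average turnaround = 29/4 = 7.25

7.25


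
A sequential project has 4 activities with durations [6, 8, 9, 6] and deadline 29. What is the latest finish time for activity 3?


LF(activity 3) = deadline - sum of successor durations
Successors: activities 4 through 4 with durations [6]
Sum of successor durations = 6
LF = 29 - 6 = 23

23


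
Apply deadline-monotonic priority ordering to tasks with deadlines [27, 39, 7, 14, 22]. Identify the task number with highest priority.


Sort tasks by relative deadline (ascending):
  Task 3: deadline = 7
  Task 4: deadline = 14
  Task 5: deadline = 22
  Task 1: deadline = 27
  Task 2: deadline = 39
Priority order (highest first): [3, 4, 5, 1, 2]
Highest priority task = 3

3


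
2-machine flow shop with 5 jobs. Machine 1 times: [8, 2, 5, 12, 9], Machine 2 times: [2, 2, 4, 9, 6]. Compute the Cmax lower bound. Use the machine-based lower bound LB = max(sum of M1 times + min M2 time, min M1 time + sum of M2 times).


LB1 = sum(M1 times) + min(M2 times) = 36 + 2 = 38
LB2 = min(M1 times) + sum(M2 times) = 2 + 23 = 25
Lower bound = max(LB1, LB2) = max(38, 25) = 38

38


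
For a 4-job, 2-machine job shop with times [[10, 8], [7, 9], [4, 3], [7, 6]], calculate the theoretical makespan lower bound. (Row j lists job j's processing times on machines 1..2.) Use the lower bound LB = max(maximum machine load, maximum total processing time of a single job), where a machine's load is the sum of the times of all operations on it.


Machine loads:
  Machine 1: 10 + 7 + 4 + 7 = 28
  Machine 2: 8 + 9 + 3 + 6 = 26
Max machine load = 28
Job totals:
  Job 1: 18
  Job 2: 16
  Job 3: 7
  Job 4: 13
Max job total = 18
Lower bound = max(28, 18) = 28

28


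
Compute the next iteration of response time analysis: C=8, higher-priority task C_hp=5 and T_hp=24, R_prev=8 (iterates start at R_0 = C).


R_next = C + ceil(R_prev / T_hp) * C_hp
ceil(8 / 24) = ceil(0.3333) = 1
Interference = 1 * 5 = 5
R_next = 8 + 5 = 13

13


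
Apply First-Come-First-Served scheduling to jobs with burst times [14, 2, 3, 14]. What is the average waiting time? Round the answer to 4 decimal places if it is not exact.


FCFS order (as given): [14, 2, 3, 14]
Waiting times:
  Job 1: wait = 0
  Job 2: wait = 14
  Job 3: wait = 16
  Job 4: wait = 19
Sum of waiting times = 49
Average waiting time = 49/4 = 12.25

12.25


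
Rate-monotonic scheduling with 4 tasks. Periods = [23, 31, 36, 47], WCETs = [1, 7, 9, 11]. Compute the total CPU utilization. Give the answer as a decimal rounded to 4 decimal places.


Compute individual utilizations (exact fractions):
  Task 1: C/T = 1/23 (approx. 0.0435)
  Task 2: C/T = 7/31 (approx. 0.2258)
  Task 3: C/T = 9/36 = 1/4 (approx. 0.25)
  Task 4: C/T = 11/47 (approx. 0.234)
Total utilization U = 1/23 + 7/31 + 1/4 + 11/47 = 100979/134044
Rounded to 4 decimal places: U = 0.7533
RM (Liu & Layland) bound for 4 tasks = 0.756828; compare with U = 100979/134044 (approx. 0.753327)
U <= bound, so schedulable by RM sufficient condition.

0.7533


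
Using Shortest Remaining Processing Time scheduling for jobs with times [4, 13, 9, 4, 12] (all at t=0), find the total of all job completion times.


Since all jobs arrive at t=0, SRPT equals SPT ordering.
SPT order: [4, 4, 9, 12, 13]
Completion times:
  Job 1: p=4, C=4
  Job 2: p=4, C=8
  Job 3: p=9, C=17
  Job 4: p=12, C=29
  Job 5: p=13, C=42
Total completion time = 4 + 8 + 17 + 29 + 42 = 100

100


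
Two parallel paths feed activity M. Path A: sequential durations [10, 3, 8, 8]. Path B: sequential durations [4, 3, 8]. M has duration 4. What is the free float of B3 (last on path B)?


ES(B3) = sum of predecessors on chain B = 7
EF(B3) = ES + duration = 7 + 8 = 15
Successor of B3 is M. ES(M) = max(sum(A), sum(B)) = max(29, 15) = 29
Free float = ES(successor) - EF(current) = 29 - 15 = 14

14


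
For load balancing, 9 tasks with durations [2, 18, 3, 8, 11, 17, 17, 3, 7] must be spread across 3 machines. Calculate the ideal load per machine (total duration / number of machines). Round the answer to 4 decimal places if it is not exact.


Total processing time = 2 + 18 + 3 + 8 + 11 + 17 + 17 + 3 + 7 = 86
Number of machines = 3
Ideal balanced load = 86 / 3 = 28.6667

28.6667


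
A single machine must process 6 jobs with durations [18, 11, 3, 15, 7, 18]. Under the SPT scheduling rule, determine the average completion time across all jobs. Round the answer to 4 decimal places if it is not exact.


Sort jobs by processing time (SPT order): [3, 7, 11, 15, 18, 18]
Compute completion times sequentially:
  Job 1: processing = 3, completes at 3
  Job 2: processing = 7, completes at 10
  Job 3: processing = 11, completes at 21
  Job 4: processing = 15, completes at 36
  Job 5: processing = 18, completes at 54
  Job 6: processing = 18, completes at 72
Sum of completion times = 196
Average completion time = 196/6 = 32.6667

32.6667


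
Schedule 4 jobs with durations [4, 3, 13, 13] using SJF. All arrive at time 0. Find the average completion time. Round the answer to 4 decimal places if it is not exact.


SJF order (ascending): [3, 4, 13, 13]
Completion times:
  Job 1: burst=3, C=3
  Job 2: burst=4, C=7
  Job 3: burst=13, C=20
  Job 4: burst=13, C=33
Average completion = 63/4 = 15.75

15.75


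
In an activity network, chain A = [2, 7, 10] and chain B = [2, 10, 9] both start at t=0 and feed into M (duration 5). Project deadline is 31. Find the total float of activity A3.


Forward pass: ES(A3) = sum of predecessors on chain A = 9
EF = ES + duration = 9 + 10 = 19
Backward pass: LF(M) = deadline = 31; LS(M) = 31 - 5 = 26
LF(A3) = LS(M) - sum(successors on chain A) = 26 - 0 = 26
LS = LF - duration = 26 - 10 = 16
Total float = LS - ES = 16 - 9 = 7

7


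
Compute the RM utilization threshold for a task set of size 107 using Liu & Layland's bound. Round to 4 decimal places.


Compute 2^(1/107) = 1.0064990387
Subtract 1: 1.0064990387 - 1 = 0.0064990387
Multiply by n: 107 * 0.0064990387 = 0.6953971409
Round to 4 dp: 0.6954

0.6954


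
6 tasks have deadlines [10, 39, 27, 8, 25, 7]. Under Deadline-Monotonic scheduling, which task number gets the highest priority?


Sort tasks by relative deadline (ascending):
  Task 6: deadline = 7
  Task 4: deadline = 8
  Task 1: deadline = 10
  Task 5: deadline = 25
  Task 3: deadline = 27
  Task 2: deadline = 39
Priority order (highest first): [6, 4, 1, 5, 3, 2]
Highest priority task = 6

6
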